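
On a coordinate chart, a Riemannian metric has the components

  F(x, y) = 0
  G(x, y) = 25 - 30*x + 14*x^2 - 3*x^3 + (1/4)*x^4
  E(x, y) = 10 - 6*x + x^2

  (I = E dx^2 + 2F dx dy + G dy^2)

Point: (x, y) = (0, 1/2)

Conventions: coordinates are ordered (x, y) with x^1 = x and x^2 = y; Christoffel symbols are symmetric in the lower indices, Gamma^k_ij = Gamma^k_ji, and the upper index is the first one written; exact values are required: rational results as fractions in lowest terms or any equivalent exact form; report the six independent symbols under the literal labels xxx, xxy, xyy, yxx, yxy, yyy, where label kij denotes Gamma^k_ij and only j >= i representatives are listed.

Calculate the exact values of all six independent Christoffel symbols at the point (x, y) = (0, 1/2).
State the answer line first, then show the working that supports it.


Answer: Gamma_xxx = -3/10, Gamma_xxy = 0, Gamma_xyy = 3/2, Gamma_yxx = 0, Gamma_yxy = -3/5, Gamma_yyy = 0

E = 10, F = 0, G = 25 at the point
E_x = -6, E_y = 0, F_x = 0, F_y = 0, G_x = -30, G_y = 0
EG - F^2 = 250;  g^inv = (1/250) * [[25, 0], [0, 10]]
first-kind symbols [ij,l] = (1/2)(d_i g_jl + d_j g_il - d_l g_ij): [xx,x] = E_x/2 = -3, [xx,y] = F_x - E_y/2 = 0, [xy,x] = E_y/2 = 0, [xy,y] = G_x/2 = -15, [yy,x] = F_y - G_x/2 = 15, [yy,y] = G_y/2 = 0
Gamma^x_ij = (G*[ij,x] - F*[ij,y])/(EG - F^2), Gamma^y_ij = (E*[ij,y] - F*[ij,x])/(EG - F^2)


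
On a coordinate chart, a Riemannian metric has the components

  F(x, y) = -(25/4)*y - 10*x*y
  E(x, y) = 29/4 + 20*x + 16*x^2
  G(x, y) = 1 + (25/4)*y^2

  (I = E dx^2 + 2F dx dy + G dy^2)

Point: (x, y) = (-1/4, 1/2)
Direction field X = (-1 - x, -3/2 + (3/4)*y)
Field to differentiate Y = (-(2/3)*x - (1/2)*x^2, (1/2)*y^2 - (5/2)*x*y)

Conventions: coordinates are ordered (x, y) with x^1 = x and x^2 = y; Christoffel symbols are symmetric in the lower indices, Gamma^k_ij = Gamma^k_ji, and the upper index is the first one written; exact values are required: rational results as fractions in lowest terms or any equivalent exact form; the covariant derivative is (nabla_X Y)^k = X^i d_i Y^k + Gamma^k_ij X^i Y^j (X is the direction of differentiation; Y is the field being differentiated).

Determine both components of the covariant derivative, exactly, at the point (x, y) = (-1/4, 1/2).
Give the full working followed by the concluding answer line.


E = 13/4, F = -15/8, G = 41/16 at the point
E_x = 12, E_y = 0, F_x = -5, F_y = -15/4, G_x = 0, G_y = 25/4
EG - F^2 = 77/16;  g^inv = (16/77) * [[41/16, 15/8], [15/8, 13/4]]
first-kind symbols [ij,l] = (1/2)(d_i g_jl + d_j g_il - d_l g_ij): [xx,x] = E_x/2 = 6, [xx,y] = F_x - E_y/2 = -5, [xy,x] = E_y/2 = 0, [xy,y] = G_x/2 = 0, [yy,x] = F_y - G_x/2 = -15/4, [yy,y] = G_y/2 = 25/8
Gamma^x_ij = (G*[ij,x] - F*[ij,y])/(EG - F^2), Gamma^y_ij = (E*[ij,y] - F*[ij,x])/(EG - F^2)
Gamma_xxx = 96/77, Gamma_xxy = 0, Gamma_xyy = -60/77, Gamma_yxx = -80/77, Gamma_yxy = 0, Gamma_yyy = 50/77
X = (-3/4, -9/8), Y = (13/96, 7/16) at the point

Answer: (nabla_X Y)^x = 1403/2464, (nabla_X Y)^y = -167/308


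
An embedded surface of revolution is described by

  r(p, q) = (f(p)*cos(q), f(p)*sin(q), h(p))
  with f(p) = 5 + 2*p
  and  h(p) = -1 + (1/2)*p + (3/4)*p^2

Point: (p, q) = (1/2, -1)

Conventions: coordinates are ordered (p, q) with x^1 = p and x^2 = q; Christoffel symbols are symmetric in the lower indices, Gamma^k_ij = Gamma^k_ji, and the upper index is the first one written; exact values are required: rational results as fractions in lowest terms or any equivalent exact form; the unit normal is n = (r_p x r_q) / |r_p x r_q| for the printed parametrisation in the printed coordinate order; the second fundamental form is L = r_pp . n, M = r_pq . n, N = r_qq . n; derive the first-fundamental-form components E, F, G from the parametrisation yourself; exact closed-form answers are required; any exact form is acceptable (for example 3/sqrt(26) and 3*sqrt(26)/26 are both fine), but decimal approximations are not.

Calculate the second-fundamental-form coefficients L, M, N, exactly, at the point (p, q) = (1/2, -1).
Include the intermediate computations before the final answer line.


f = 6, f' = 2, f'' = 0, h' = 5/4, h'' = 3/2
E = 89/16, F = 0, G = 36; answer radicand W^2 = 89/16
unnormalised second-form numerators: l = 3, m = 0, n = 15/2; L = l/sqrt(89/16), and similarly M = m/sqrt(W^2), N = n/sqrt(W^2)

Answer: L = 12*sqrt(89)/89, M = 0, N = 30*sqrt(89)/89


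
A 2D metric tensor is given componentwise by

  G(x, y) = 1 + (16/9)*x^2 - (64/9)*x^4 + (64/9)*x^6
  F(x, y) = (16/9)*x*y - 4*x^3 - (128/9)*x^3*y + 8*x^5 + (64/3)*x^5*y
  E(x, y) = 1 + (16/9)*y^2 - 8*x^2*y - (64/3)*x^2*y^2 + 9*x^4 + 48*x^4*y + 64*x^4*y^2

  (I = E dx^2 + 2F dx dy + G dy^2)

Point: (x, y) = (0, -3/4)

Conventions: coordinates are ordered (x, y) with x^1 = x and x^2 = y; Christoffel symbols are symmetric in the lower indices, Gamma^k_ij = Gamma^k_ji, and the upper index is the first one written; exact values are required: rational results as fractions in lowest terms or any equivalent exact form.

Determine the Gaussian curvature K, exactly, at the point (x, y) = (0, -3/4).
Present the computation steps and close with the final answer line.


E = 2, F = 0, G = 1, EG - F^2 = 2 at the point
E_x = 0, E_y = -8/3, F_x = -4/3, F_y = 0, G_x = 0, G_y = 0
E_yy = 32/9, F_xy = 16/9, G_xx = 32/9
K follows from Brioschi's formula, (det M1 - det M2)/(EG - F^2)^2.
M1 = [[-E_yy/2 + F_xy - G_xx/2, E_x/2, F_x - E_y/2], [F_y - G_x/2, E, F], [G_y/2, F, G]] = [[-16/9, 0, 0], [0, 2, 0], [0, 0, 1]]; det M1 = -32/9
M2 = [[0, E_y/2, G_x/2], [E_y/2, E, F], [G_x/2, F, G]] = [[0, -4/3, 0], [-4/3, 2, 0], [0, 0, 1]]; det M2 = -16/9
det M1 - det M2 = -16/9; K = -16/9 / (2)^2 = -4/9

Answer: K = -4/9


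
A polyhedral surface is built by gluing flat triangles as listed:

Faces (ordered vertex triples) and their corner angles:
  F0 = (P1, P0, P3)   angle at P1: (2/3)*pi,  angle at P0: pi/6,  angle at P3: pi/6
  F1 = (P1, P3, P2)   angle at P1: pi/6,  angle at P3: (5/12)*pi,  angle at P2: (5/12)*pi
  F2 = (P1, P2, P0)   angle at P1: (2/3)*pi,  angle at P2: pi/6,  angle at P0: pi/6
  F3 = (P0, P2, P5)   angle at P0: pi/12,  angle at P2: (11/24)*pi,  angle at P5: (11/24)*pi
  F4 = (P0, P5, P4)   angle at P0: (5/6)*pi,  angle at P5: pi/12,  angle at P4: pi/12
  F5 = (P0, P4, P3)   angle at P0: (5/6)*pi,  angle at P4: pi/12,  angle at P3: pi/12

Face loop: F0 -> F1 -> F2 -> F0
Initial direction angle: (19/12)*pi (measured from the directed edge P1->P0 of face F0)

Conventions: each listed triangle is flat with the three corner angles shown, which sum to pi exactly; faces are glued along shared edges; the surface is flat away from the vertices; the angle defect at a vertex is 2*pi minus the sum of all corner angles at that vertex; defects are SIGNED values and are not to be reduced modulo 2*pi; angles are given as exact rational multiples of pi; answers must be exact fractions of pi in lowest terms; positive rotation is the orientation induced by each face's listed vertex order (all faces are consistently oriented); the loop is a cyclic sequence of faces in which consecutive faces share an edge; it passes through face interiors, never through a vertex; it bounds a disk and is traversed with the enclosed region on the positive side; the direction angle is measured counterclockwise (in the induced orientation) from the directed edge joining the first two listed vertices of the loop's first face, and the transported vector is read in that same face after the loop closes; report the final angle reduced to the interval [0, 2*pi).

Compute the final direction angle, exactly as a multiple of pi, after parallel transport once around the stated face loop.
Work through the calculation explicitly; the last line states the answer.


enclosed vertex P1: corner angles sum to (3/2)*pi, defect = 2*pi - (3/2)*pi = pi/2
by Gauss-Bonnet the loop rotates the vector by the enclosed defect sum (positive orientation, mod 2*pi)
final angle = (19/12)*pi + pi/2 = pi/12 (mod 2*pi)

Answer: final direction angle = pi/12


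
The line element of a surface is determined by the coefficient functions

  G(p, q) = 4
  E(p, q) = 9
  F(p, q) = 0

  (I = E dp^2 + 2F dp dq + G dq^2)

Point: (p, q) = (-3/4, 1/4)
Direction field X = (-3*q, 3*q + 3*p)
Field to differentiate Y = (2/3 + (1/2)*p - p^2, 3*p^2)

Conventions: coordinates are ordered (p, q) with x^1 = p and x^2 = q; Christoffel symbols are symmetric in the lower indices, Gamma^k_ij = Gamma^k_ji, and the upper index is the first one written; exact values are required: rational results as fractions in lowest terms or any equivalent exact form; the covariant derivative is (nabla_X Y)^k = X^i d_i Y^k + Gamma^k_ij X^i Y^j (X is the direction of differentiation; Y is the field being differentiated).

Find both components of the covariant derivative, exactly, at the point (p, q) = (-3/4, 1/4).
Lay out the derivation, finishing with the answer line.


E = 9, F = 0, G = 4 at the point
E_p = 0, E_q = 0, F_p = 0, F_q = 0, G_p = 0, G_q = 0
EG - F^2 = 36;  g^inv = (1/36) * [[4, 0], [0, 9]]
first-kind symbols [ij,l] = (1/2)(d_i g_jl + d_j g_il - d_l g_ij): [pp,p] = E_p/2 = 0, [pp,q] = F_p - E_q/2 = 0, [pq,p] = E_q/2 = 0, [pq,q] = G_p/2 = 0, [qq,p] = F_q - G_p/2 = 0, [qq,q] = G_q/2 = 0
Gamma^p_ij = (G*[ij,p] - F*[ij,q])/(EG - F^2), Gamma^q_ij = (E*[ij,q] - F*[ij,p])/(EG - F^2)
Gamma_ppp = 0, Gamma_ppq = 0, Gamma_pqq = 0, Gamma_qpp = 0, Gamma_qpq = 0, Gamma_qqq = 0
X = (-3/4, -3/2), Y = (-13/48, 27/16) at the point

Answer: (nabla_X Y)^p = -3/2, (nabla_X Y)^q = 27/8


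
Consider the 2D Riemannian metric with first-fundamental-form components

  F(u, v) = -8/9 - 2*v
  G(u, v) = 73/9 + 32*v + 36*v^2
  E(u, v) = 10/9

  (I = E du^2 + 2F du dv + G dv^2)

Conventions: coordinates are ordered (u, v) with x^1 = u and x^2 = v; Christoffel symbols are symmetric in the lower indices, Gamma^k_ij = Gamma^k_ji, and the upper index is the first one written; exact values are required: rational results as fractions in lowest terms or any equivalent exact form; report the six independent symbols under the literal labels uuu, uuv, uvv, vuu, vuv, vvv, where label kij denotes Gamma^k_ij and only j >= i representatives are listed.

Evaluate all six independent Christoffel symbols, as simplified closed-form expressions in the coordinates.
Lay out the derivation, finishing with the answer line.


E = 10/9; F = -8/9 - 2*v; G = 73/9 + 32*v + 36*v^2
Gamma^k_ij = (1/2) g^{kl} (d_i g_jl + d_j g_il - d_l g_ij), with g^inv = (1/(EG-F^2)) [[G, -F], [-F, E]]
first partials: E_u = 0, E_v = 0, F_u = 0, F_v = -2, G_u = 0, G_v = 32 + 72*v
D = EG - F^2 = 74/9 + 32*v + 36*v^2
expanded: Gamma^u_uu = (G E_u - 2F F_u + F E_v)/(2D), Gamma^u_uv = (G E_v - F G_u)/(2D), Gamma^u_vv = (2G F_v - G G_u - F G_v)/(2D), Gamma^v_uu = (2E F_u - E E_v - F E_u)/(2D), Gamma^v_uv = (E G_u - F E_v)/(2D), Gamma^v_vv = (E G_v - 2F F_v + F G_u)/(2D); substitute and cancel common factors

Answer: Gamma_uuu = 0, Gamma_uuv = 0, Gamma_uvv = -9/(162*v^2 + 144*v + 37), Gamma_vuu = 0, Gamma_vuv = 0, Gamma_vvv = (162*v + 72)/(162*v^2 + 144*v + 37)


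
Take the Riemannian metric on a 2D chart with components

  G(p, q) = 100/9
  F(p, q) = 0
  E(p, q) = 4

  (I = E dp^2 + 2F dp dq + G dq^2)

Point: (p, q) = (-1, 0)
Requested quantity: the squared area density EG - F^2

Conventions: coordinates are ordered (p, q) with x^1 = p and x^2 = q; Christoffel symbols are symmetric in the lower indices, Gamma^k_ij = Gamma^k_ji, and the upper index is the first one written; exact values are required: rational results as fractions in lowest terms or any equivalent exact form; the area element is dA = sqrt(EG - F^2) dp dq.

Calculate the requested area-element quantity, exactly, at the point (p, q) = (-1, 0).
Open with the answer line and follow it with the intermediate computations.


Answer: EG - F^2 = 400/9

E = 4, F = 0, G = 100/9; EG - F^2 = 400/9


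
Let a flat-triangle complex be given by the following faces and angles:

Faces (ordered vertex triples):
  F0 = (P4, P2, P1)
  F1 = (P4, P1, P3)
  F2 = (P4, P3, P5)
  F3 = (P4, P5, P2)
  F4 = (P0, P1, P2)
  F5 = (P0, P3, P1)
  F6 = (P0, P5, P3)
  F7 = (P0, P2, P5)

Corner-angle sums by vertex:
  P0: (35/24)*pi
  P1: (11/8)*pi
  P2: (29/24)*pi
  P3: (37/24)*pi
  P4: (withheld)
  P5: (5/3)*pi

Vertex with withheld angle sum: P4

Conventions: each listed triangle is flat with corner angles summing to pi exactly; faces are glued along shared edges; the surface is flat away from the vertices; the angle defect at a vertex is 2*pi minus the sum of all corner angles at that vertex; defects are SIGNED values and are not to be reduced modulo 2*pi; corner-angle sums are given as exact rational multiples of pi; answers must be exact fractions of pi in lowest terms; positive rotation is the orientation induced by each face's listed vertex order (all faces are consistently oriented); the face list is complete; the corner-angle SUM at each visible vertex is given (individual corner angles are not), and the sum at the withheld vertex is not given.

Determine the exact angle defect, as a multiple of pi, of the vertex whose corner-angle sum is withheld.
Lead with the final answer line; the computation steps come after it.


Answer: defect(P4) = (5/4)*pi

V = 6, E = 12, F = 8; chi = V - E + F = 2
Gauss-Bonnet: total defect = 2*pi*chi = 4*pi; visible defects sum to (11/4)*pi


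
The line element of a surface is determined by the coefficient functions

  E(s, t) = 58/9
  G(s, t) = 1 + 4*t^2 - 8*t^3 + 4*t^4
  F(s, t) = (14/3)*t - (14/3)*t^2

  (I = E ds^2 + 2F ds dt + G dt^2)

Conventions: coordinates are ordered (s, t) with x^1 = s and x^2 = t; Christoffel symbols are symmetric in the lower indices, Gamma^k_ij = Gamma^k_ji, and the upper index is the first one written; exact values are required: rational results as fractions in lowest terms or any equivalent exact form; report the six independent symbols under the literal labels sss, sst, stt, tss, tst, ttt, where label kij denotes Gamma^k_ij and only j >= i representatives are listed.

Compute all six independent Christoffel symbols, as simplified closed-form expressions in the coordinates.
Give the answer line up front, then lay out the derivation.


Answer: Gamma_sss = 0, Gamma_sst = 0, Gamma_stt = (21 - 42*t)/(18*t^4 - 36*t^3 + 18*t^2 + 29), Gamma_tss = 0, Gamma_tst = 0, Gamma_ttt = (36*t^3 - 54*t^2 + 18*t)/(18*t^4 - 36*t^3 + 18*t^2 + 29)

E = 58/9; F = (14/3)*t - (14/3)*t^2; G = 1 + 4*t^2 - 8*t^3 + 4*t^4
Gamma^k_ij = (1/2) g^{kl} (d_i g_jl + d_j g_il - d_l g_ij), with g^inv = (1/(EG-F^2)) [[G, -F], [-F, E]]
first partials: E_s = 0, E_t = 0, F_s = 0, F_t = 14/3 - (28/3)*t, G_s = 0, G_t = 8*t - 24*t^2 + 16*t^3
D = EG - F^2 = 58/9 + 4*t^2 - 8*t^3 + 4*t^4
expanded: Gamma^s_ss = (G E_s - 2F F_s + F E_t)/(2D), Gamma^s_st = (G E_t - F G_s)/(2D), Gamma^s_tt = (2G F_t - G G_s - F G_t)/(2D), Gamma^t_ss = (2E F_s - E E_t - F E_s)/(2D), Gamma^t_st = (E G_s - F E_t)/(2D), Gamma^t_tt = (E G_t - 2F F_t + F G_s)/(2D); substitute and cancel common factors


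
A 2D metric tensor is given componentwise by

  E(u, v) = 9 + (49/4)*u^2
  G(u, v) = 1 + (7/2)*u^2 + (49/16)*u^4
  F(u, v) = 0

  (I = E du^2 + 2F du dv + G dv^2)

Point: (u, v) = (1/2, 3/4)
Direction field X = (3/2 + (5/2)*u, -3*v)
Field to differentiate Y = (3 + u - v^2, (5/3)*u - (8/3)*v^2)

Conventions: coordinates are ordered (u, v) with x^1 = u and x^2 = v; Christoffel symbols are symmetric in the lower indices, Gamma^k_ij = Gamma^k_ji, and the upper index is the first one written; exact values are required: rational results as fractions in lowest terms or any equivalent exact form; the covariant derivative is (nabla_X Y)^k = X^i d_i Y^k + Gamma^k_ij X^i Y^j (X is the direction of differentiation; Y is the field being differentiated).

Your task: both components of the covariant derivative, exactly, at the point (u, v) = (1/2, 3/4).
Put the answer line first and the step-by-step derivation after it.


Answer: (nabla_X Y)^u = 61229/6176, (nabla_X Y)^v = 3649/1104

E = 193/16, F = 0, G = 529/256 at the point
E_u = 49/4, E_v = 0, F_u = 0, F_v = 0, G_u = 161/32, G_v = 0
EG - F^2 = 102097/4096;  g^inv = (4096/102097) * [[529/256, 0], [0, 193/16]]
first-kind symbols [ij,l] = (1/2)(d_i g_jl + d_j g_il - d_l g_ij): [uu,u] = E_u/2 = 49/8, [uu,v] = F_u - E_v/2 = 0, [uv,u] = E_v/2 = 0, [uv,v] = G_u/2 = 161/64, [vv,u] = F_v - G_u/2 = -161/64, [vv,v] = G_v/2 = 0
Gamma^u_ij = (G*[ij,u] - F*[ij,v])/(EG - F^2), Gamma^v_ij = (E*[ij,v] - F*[ij,u])/(EG - F^2)
Gamma_uuu = 98/193, Gamma_uuv = 0, Gamma_uvv = -161/772, Gamma_vuu = 0, Gamma_vuv = 28/23, Gamma_vvv = 0
X = (11/4, -9/4), Y = (47/16, -2/3) at the point


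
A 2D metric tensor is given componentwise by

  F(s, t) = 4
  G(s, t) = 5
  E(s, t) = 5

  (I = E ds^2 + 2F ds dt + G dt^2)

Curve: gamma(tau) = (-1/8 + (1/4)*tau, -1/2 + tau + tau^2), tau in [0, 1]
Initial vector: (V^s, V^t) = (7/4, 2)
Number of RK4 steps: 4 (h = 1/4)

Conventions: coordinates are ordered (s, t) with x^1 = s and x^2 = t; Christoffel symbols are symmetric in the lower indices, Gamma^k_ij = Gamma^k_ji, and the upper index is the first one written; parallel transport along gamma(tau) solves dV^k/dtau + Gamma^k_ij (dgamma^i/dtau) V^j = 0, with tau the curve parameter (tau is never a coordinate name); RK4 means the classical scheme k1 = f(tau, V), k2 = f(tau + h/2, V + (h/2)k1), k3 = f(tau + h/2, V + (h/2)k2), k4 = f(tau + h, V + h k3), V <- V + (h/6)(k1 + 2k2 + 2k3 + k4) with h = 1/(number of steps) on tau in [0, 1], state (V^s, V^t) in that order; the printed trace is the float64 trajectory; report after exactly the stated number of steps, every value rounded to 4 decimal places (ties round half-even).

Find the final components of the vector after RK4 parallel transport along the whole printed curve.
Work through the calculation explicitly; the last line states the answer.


gamma'(tau) = (1/4, 1 + 2*tau); f(tau, V)^k = -Gamma^k_ij(gamma(tau)) gamma'^i(tau) V^j; h = 1/4; intermediate values shown to 6 dp
curve data and Christoffel symbols at the stage parameters:
  tau = 0.000000: gamma = (-0.125000, -0.500000), gamma' = (0.250000, 1.000000); Gamma_sss = 0.000000, Gamma_sst = 0.000000, Gamma_stt = 0.000000, Gamma_tss = 0.000000, Gamma_tst = 0.000000, Gamma_ttt = 0.000000
  tau = 0.125000: gamma = (-0.093750, -0.359375), gamma' = (0.250000, 1.250000); Gamma_sss = 0.000000, Gamma_sst = 0.000000, Gamma_stt = 0.000000, Gamma_tss = 0.000000, Gamma_tst = 0.000000, Gamma_ttt = 0.000000
  tau = 0.250000: gamma = (-0.062500, -0.187500), gamma' = (0.250000, 1.500000); Gamma_sss = 0.000000, Gamma_sst = 0.000000, Gamma_stt = 0.000000, Gamma_tss = 0.000000, Gamma_tst = 0.000000, Gamma_ttt = 0.000000
  tau = 0.375000: gamma = (-0.031250, 0.015625), gamma' = (0.250000, 1.750000); Gamma_sss = 0.000000, Gamma_sst = 0.000000, Gamma_stt = 0.000000, Gamma_tss = 0.000000, Gamma_tst = 0.000000, Gamma_ttt = 0.000000
  tau = 0.500000: gamma = (0.000000, 0.250000), gamma' = (0.250000, 2.000000); Gamma_sss = 0.000000, Gamma_sst = 0.000000, Gamma_stt = 0.000000, Gamma_tss = 0.000000, Gamma_tst = 0.000000, Gamma_ttt = 0.000000
  tau = 0.625000: gamma = (0.031250, 0.515625), gamma' = (0.250000, 2.250000); Gamma_sss = 0.000000, Gamma_sst = 0.000000, Gamma_stt = 0.000000, Gamma_tss = 0.000000, Gamma_tst = 0.000000, Gamma_ttt = 0.000000
  tau = 0.750000: gamma = (0.062500, 0.812500), gamma' = (0.250000, 2.500000); Gamma_sss = 0.000000, Gamma_sst = 0.000000, Gamma_stt = 0.000000, Gamma_tss = 0.000000, Gamma_tst = 0.000000, Gamma_ttt = 0.000000
  tau = 0.875000: gamma = (0.093750, 1.140625), gamma' = (0.250000, 2.750000); Gamma_sss = 0.000000, Gamma_sst = 0.000000, Gamma_stt = 0.000000, Gamma_tss = 0.000000, Gamma_tst = 0.000000, Gamma_ttt = 0.000000
  tau = 1.000000: gamma = (0.125000, 1.500000), gamma' = (0.250000, 3.000000); Gamma_sss = 0.000000, Gamma_sst = 0.000000, Gamma_stt = 0.000000, Gamma_tss = 0.000000, Gamma_tst = 0.000000, Gamma_ttt = 0.000000
step 0: V^s = 1.7500, V^t = 2.0000
step 1: k1 = (0.000000, 0.000000), k2 = (0.000000, 0.000000), k3 = (0.000000, 0.000000), k4 = (0.000000, 0.000000); V <- V + (h/6)(k1 + 2k2 + 2k3 + k4): V^s = 1.7500, V^t = 2.0000
step 2: k1 = (0.000000, 0.000000), k2 = (0.000000, 0.000000), k3 = (0.000000, 0.000000), k4 = (0.000000, 0.000000); V <- V + (h/6)(k1 + 2k2 + 2k3 + k4): V^s = 1.7500, V^t = 2.0000
step 3: k1 = (0.000000, 0.000000), k2 = (0.000000, 0.000000), k3 = (0.000000, 0.000000), k4 = (0.000000, 0.000000); V <- V + (h/6)(k1 + 2k2 + 2k3 + k4): V^s = 1.7500, V^t = 2.0000
step 4: k1 = (0.000000, 0.000000), k2 = (0.000000, 0.000000), k3 = (0.000000, 0.000000), k4 = (0.000000, 0.000000); V <- V + (h/6)(k1 + 2k2 + 2k3 + k4): V^s = 1.7500, V^t = 2.0000

Answer: V^s = 1.7500, V^t = 2.0000


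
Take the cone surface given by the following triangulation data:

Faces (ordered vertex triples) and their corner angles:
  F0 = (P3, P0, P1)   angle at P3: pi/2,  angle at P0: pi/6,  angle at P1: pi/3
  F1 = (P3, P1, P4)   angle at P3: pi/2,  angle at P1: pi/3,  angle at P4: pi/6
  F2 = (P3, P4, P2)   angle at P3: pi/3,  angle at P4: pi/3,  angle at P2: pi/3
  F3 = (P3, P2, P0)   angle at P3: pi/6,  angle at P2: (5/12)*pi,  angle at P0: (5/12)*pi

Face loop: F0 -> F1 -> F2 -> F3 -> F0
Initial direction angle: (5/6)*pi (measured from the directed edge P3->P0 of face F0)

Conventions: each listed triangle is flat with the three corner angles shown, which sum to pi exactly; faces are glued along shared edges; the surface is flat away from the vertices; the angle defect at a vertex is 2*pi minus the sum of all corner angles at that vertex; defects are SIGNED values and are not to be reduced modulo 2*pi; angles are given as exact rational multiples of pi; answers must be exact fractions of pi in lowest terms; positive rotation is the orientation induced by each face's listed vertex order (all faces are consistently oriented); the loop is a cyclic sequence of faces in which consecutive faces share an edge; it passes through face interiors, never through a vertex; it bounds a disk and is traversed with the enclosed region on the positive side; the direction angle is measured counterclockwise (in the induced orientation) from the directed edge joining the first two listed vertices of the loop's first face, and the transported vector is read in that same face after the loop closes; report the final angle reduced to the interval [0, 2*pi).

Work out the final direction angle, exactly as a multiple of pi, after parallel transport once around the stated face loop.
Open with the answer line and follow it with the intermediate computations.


Answer: final direction angle = (4/3)*pi

enclosed vertex P3: corner angles sum to (3/2)*pi, defect = 2*pi - (3/2)*pi = pi/2
summing the enclosed defects onto the initial angle, mod 2*pi in the induced orientation:
final angle = (5/6)*pi + pi/2 = (4/3)*pi (mod 2*pi)


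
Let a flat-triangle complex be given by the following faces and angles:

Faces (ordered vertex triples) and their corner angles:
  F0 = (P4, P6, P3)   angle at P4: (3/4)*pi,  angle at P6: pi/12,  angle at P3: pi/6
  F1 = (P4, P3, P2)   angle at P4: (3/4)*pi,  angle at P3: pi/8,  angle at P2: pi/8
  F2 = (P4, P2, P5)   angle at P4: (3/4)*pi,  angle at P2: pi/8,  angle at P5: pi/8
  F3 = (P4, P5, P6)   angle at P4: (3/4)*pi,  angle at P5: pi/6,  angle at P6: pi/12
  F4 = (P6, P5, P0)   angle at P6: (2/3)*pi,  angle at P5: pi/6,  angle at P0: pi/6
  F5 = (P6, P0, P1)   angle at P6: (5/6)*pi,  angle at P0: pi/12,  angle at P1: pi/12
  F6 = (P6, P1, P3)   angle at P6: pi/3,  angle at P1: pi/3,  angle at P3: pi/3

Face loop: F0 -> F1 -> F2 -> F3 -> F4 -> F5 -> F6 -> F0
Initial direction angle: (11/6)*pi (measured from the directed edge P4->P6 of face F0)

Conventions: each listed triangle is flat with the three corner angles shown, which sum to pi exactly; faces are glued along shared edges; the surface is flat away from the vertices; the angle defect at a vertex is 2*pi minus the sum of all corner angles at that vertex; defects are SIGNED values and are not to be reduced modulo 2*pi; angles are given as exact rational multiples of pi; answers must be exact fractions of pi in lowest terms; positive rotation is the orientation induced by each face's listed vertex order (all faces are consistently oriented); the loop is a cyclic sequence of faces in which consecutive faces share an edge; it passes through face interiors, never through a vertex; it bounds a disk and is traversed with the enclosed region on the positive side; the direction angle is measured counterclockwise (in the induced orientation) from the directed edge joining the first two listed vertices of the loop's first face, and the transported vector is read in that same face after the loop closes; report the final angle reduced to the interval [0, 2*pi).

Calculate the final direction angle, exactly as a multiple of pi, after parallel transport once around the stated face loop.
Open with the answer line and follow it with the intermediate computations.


Answer: final direction angle = (5/6)*pi

enclosed vertex P4: corner angles sum to 3*pi, defect = 2*pi - 3*pi = -pi
enclosed vertex P6: corner angles sum to 2*pi, defect = 2*pi - 2*pi = 0
summing the enclosed defects onto the initial angle, mod 2*pi in the induced orientation:
final angle = (11/6)*pi - pi = (5/6)*pi (mod 2*pi)


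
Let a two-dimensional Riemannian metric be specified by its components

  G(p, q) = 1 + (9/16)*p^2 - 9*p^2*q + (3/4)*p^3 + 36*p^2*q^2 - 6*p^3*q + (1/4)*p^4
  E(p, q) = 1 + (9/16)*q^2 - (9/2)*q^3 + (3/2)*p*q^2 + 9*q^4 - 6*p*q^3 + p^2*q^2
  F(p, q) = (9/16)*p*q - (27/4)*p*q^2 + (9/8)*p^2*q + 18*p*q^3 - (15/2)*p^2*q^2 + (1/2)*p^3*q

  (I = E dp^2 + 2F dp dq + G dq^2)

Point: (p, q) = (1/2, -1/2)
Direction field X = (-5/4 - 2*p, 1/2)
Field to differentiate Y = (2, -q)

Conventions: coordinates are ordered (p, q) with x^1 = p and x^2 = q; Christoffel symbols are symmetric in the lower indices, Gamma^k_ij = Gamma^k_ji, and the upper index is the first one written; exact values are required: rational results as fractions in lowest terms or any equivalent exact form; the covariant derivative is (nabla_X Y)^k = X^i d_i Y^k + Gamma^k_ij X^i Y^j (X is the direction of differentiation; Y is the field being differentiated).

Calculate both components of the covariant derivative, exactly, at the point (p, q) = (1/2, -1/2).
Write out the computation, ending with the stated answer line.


E = 185/64, F = -11/4, G = 5 at the point
E_p = 11/8, E_q = -187/16, F_p = -219/32, F_q = 101/8, G_p = 17, G_q = -12
EG - F^2 = 441/64;  g^inv = (64/441) * [[5, 11/4], [11/4, 185/64]]
first-kind symbols [ij,l] = (1/2)(d_i g_jl + d_j g_il - d_l g_ij): [pp,p] = E_p/2 = 11/16, [pp,q] = F_p - E_q/2 = -1, [pq,p] = E_q/2 = -187/32, [pq,q] = G_p/2 = 17/2, [qq,p] = F_q - G_p/2 = 33/8, [qq,q] = G_q/2 = -6
Gamma^p_ij = (G*[ij,p] - F*[ij,q])/(EG - F^2), Gamma^q_ij = (E*[ij,q] - F*[ij,p])/(EG - F^2)
Gamma_ppp = 44/441, Gamma_ppq = -374/441, Gamma_pqq = 88/147, Gamma_qpp = -64/441, Gamma_qpq = 544/441, Gamma_qqq = -128/147
X = (-9/4, 1/2), Y = (2, 1/2) at the point

Answer: (nabla_X Y)^p = -341/1764, (nabla_X Y)^q = -193/882


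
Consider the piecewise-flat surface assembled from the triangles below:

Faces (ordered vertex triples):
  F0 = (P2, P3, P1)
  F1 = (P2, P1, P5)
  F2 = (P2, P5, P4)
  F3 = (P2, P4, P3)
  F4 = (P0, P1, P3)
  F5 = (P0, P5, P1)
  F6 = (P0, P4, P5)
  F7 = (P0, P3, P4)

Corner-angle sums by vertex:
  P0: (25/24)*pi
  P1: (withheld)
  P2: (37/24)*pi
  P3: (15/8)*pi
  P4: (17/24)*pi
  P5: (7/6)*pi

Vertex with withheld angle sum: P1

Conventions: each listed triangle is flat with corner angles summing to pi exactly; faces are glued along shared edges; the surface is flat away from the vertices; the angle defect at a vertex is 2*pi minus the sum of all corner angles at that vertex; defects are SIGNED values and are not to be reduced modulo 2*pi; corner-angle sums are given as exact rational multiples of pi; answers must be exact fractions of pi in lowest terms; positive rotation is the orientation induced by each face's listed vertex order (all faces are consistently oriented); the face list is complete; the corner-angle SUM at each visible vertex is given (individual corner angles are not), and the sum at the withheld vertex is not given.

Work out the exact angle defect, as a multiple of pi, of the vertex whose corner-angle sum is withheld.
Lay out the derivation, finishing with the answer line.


V = 6, E = 12, F = 8; chi = V - E + F = 2
Gauss-Bonnet: total defect = 2*pi*chi = 4*pi; visible defects sum to (11/3)*pi

Answer: defect(P1) = pi/3


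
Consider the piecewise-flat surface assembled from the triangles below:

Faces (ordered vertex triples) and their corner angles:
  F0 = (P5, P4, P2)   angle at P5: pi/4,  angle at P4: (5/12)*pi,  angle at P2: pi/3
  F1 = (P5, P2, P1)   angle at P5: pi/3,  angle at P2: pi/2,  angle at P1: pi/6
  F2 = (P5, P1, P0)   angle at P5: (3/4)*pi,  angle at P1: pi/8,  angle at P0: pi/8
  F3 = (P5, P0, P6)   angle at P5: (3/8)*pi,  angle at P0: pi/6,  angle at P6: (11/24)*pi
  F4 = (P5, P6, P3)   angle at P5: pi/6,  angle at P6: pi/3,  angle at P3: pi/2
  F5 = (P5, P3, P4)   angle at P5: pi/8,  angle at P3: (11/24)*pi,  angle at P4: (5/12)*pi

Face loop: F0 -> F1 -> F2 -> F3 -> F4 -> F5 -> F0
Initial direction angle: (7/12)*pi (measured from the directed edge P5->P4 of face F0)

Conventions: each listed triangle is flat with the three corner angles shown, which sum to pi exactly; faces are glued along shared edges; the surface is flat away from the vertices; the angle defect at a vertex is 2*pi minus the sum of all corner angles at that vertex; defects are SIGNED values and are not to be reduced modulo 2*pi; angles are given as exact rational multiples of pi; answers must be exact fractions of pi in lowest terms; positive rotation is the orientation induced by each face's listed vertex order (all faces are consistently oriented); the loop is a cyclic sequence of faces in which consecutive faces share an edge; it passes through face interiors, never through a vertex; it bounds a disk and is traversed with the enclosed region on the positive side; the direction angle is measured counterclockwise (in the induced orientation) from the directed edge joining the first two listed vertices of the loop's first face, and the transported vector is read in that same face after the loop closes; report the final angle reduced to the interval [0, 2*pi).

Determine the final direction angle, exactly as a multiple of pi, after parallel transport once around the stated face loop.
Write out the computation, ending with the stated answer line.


enclosed vertex P5: corner angles sum to 2*pi, defect = 2*pi - 2*pi = 0
by Gauss-Bonnet the loop rotates the vector by the enclosed defect sum (positive orientation, mod 2*pi)
final angle = (7/12)*pi + 0 = (7/12)*pi (mod 2*pi)

Answer: final direction angle = (7/12)*pi


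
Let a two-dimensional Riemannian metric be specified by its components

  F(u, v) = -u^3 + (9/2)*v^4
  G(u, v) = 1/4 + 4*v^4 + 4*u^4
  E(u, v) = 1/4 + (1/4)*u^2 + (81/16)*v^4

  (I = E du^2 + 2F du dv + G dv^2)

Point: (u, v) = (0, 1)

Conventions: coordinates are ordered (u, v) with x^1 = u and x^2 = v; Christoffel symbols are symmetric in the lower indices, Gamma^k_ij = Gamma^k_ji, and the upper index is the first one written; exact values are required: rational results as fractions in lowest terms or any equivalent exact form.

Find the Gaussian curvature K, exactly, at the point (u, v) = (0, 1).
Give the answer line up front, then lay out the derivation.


Answer: K = -101736/22201

E = 85/16, F = 9/2, G = 17/4, EG - F^2 = 149/64 at the point
E_u = 0, E_v = 81/4, F_u = 0, F_v = 18, G_u = 0, G_v = 16
E_vv = 243/4, F_uv = 0, G_uu = 0
Using the Brioschi determinant formula for K from the metric derivatives:
M1 = [[-E_vv/2 + F_uv - G_uu/2, E_u/2, F_u - E_v/2], [F_v - G_u/2, E, F], [G_v/2, F, G]] = [[-243/8, 0, -81/8], [18, 85/16, 9/2], [8, 9/2, 17/4]]; det M1 = -235791/512
M2 = [[0, E_v/2, G_u/2], [E_v/2, E, F], [G_u/2, F, G]] = [[0, 81/8, 0], [81/8, 85/16, 9/2], [0, 9/2, 17/4]]; det M2 = -111537/256
det M1 - det M2 = -12717/512; K = -12717/512 / (149/64)^2 = -101736/22201


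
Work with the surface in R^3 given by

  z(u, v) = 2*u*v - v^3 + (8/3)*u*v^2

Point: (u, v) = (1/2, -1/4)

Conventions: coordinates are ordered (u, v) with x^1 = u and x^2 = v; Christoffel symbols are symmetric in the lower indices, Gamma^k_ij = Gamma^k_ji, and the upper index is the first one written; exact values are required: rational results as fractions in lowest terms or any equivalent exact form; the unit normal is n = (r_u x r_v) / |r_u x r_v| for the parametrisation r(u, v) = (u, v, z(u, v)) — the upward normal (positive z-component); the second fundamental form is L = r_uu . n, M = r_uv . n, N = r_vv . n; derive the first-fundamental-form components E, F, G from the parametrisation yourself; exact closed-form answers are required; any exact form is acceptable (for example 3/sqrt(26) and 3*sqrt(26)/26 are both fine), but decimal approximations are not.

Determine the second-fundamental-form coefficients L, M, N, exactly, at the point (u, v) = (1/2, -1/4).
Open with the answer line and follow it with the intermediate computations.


Answer: L = 0, M = 32*sqrt(2609)/2609, N = 200*sqrt(2609)/2609

z_u = -1/3, z_v = 7/48, z_uu = 0, z_uv = 2/3, z_vv = 25/6
E = 10/9, F = -7/144, G = 2353/2304; answer radicand W^2 = 2609/2304
unnormalised second-form numerators: l = 0, m = 2/3, n = 25/6; L = l/sqrt(2609/2304), and similarly M = m/sqrt(W^2), N = n/sqrt(W^2)


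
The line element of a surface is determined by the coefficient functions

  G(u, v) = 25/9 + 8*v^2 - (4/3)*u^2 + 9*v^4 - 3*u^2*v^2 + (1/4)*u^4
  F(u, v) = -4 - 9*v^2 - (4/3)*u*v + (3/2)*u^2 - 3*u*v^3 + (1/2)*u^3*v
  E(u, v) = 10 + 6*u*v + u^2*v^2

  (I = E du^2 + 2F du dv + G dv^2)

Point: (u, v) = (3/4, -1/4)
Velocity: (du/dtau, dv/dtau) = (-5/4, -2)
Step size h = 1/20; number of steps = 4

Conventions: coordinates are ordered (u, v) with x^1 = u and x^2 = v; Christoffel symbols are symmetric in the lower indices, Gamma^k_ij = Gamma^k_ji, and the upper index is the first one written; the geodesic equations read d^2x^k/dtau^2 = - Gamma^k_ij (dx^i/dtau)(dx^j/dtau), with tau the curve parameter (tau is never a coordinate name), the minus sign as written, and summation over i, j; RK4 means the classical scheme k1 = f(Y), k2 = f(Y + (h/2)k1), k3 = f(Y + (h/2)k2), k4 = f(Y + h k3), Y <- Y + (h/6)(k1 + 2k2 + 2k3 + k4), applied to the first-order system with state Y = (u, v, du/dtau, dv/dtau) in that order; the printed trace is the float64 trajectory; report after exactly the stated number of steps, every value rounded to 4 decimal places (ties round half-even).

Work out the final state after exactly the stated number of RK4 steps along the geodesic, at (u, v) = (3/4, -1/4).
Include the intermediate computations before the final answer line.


f(Y) = (du/dtau, dv/dtau, -Gamma^u_ij Y'^i Y'^j, -Gamma^v_ij Y'^i Y'^j) with the Gammas evaluated at the stage position; h = 0.050000; intermediate values shown to 6 dp
step 0: u = 0.7500, v = -0.2500, du/dtau = -1.2500, dv/dtau = -2.0000
step 1:
  k1: at (u, v) = (0.750000, -0.250000), (du/dtau, dv/dtau) = (-1.250000, -2.000000); Gamma_uuu = -0.067306, Gamma_uuv = 0.201917, Gamma_uvv = 0.403835, Gamma_vuu = 0.029664, Gamma_vuv = -0.088993, Gamma_vvv = -0.177986; k1 = (-1.250000, -2.000000, -2.519761, 1.110561)
  k2: at (u, v) = (0.718750, -0.300000), (du/dtau, dv/dtau) = (-1.312994, -1.972236); Gamma_uuu = -0.079088, Gamma_uuv = 0.189481, Gamma_uvv = 0.474526, Gamma_vuu = 0.038204, Gamma_vuv = -0.091531, Gamma_vvv = -0.229227; k2 = (-1.312994, -1.972236, -2.690761, 1.299811)
  k3: at (u, v) = (0.717175, -0.299306), (du/dtau, dv/dtau) = (-1.317269, -1.967505); Gamma_uuu = -0.078894, Gamma_uuv = 0.189040, Gamma_uvv = 0.473365, Gamma_vuu = 0.038094, Gamma_vuv = -0.091279, Gamma_vvv = -0.228566; k3 = (-1.317269, -1.967505, -2.675419, 1.291837)
  k4: at (u, v) = (0.684137, -0.348375), (du/dtau, dv/dtau) = (-1.383771, -1.935408); Gamma_uuu = -0.089345, Gamma_uuv = 0.175454, Gamma_uvv = 0.536068, Gamma_vuu = 0.047344, Gamma_vuv = -0.092973, Gamma_vvv = -0.284063; k4 = (-1.383771, -1.935408, -2.776719, 1.471386)
  Y <- Y + (h/6)(k1 + 2k2 + 2k3 + k4): u = 0.6842, v = -0.3485, du/dtau = -1.3836, dv/dtau = -1.9353
step 2:
  k1: at (u, v) = (0.684214, -0.348457), (du/dtau, dv/dtau) = (-1.383574, -1.935290); Gamma_uuu = -0.089364, Gamma_uuv = 0.175471, Gamma_uvv = 0.536184, Gamma_vuu = 0.047359, Gamma_vuv = -0.092993, Gamma_vvv = -0.284156; k1 = (-1.383574, -1.935290, -2.776816, 1.471601)
  k2: at (u, v) = (0.649625, -0.396840), (du/dtau, dv/dtau) = (-1.452994, -1.898500); Gamma_uuu = -0.098365, Gamma_uuv = 0.161024, Gamma_uvv = 0.590193, Gamma_vuu = 0.057206, Gamma_vuv = -0.093646, Gamma_vvv = -0.343236; k2 = (-1.452994, -1.898500, -2.807936, 1.633000)
  k3: at (u, v) = (0.647889, -0.395920), (du/dtau, dv/dtau) = (-1.453772, -1.894465); Gamma_uuu = -0.098151, Gamma_uuv = 0.160616, Gamma_uvv = 0.588906, Gamma_vuu = 0.057017, Gamma_vuv = -0.093303, Gamma_vvv = -0.342099; k3 = (-1.453772, -1.894465, -2.790853, 1.621226)
  k4: at (u, v) = (0.611526, -0.443181), (du/dtau, dv/dtau) = (-1.523116, -1.854228); Gamma_uuu = -0.105539, Gamma_uuv = 0.145629, Gamma_uvv = 0.633234, Gamma_vuu = 0.067121, Gamma_vuv = -0.092617, Gamma_vvv = -0.402724; k4 = (-1.523116, -1.854228, -2.754893, 1.752056)
  Y <- Y + (h/6)(k1 + 2k2 + 2k3 + k4): u = 0.6115, v = -0.4433, du/dtau = -1.5230, dv/dtau = -1.8542
step 3:
  k1: at (u, v) = (0.611546, -0.443253), (du/dtau, dv/dtau) = (-1.522984, -1.854189); Gamma_uuu = -0.105551, Gamma_uuv = 0.145626, Gamma_uvv = 0.633306, Gamma_vuu = 0.067137, Gamma_vuv = -0.092627, Gamma_vvv = -0.402819; k1 = (-1.522984, -1.854189, -2.754961, 1.752315)
  k2: at (u, v) = (0.573471, -0.489608), (du/dtau, dv/dtau) = (-1.591858, -1.810381); Gamma_uuu = -0.111327, Gamma_uuv = 0.130396, Gamma_uvv = 0.667964, Gamma_vuu = 0.077298, Gamma_vuv = -0.090538, Gamma_vvv = -0.463789; k2 = (-1.591858, -1.810381, -2.658705, 1.846025)
  k3: at (u, v) = (0.571749, -0.488512), (du/dtau, dv/dtau) = (-1.589452, -1.808038); Gamma_uuu = -0.111142, Gamma_uuv = 0.130080, Gamma_uvv = 0.666853, Gamma_vuu = 0.077037, Gamma_vuv = -0.090163, Gamma_vvv = -0.462222; k3 = (-1.589452, -1.808038, -2.646803, 1.834601)
  k4: at (u, v) = (0.532073, -0.533655), (du/dtau, dv/dtau) = (-1.655325, -1.762459); Gamma_uuu = -0.115367, Gamma_uuv = 0.115025, Gamma_uvv = 0.692204, Gamma_vuu = 0.086912, Gamma_vuv = -0.086654, Gamma_vvv = -0.521472; k4 = (-1.655325, -1.762459, -2.505206, 1.887300)
  Y <- Y + (h/6)(k1 + 2k2 + 2k3 + k4): u = 0.5320, v = -0.5337, du/dtau = -1.6552, dv/dtau = -1.7625
step 4:
  k1: at (u, v) = (0.532038, -0.533699), (du/dtau, dv/dtau) = (-1.655244, -1.762515); Gamma_uuu = -0.115371, Gamma_uuv = 0.115012, Gamma_uvv = 0.692225, Gamma_vuu = 0.086922, Gamma_vuv = -0.086651, Gamma_vvv = -0.521530; k1 = (-1.655244, -1.762515, -2.505340, 1.887551)
  k2: at (u, v) = (0.490657, -0.577761), (du/dtau, dv/dtau) = (-1.717878, -1.715326); Gamma_uuu = -0.118159, Gamma_uuv = 0.100345, Gamma_uvv = 0.708952, Gamma_vuu = 0.096318, Gamma_vuv = -0.081797, Gamma_vvv = -0.577907; k2 = (-1.717878, -1.715326, -2.328659, 1.898221)
  k3: at (u, v) = (0.489091, -0.576582), (du/dtau, dv/dtau) = (-1.713461, -1.715059); Gamma_uuu = -0.118041, Gamma_uuv = 0.100129, Gamma_uvv = 0.708244, Gamma_vuu = 0.096025, Gamma_vuv = -0.081454, Gamma_vvv = -0.576150; k3 = (-1.713461, -1.715059, -2.325185, 1.891517)
  k4: at (u, v) = (0.446365, -0.619451), (du/dtau, dv/dtau) = (-1.771503, -1.667939); Gamma_uuu = -0.119608, Gamma_uuv = 0.086187, Gamma_uvv = 0.717647, Gamma_vuu = 0.104736, Gamma_vuv = -0.075471, Gamma_vvv = -0.628418; k4 = (-1.771503, -1.667939, -2.130476, 1.865583)
  Y <- Y + (h/6)(k1 + 2k2 + 2k3 + k4): u = 0.4463, v = -0.6195, du/dtau = -1.7714, dv/dtau = -1.6681

Answer: u = 0.4463, v = -0.6195, du/dtau = -1.7714, dv/dtau = -1.6681


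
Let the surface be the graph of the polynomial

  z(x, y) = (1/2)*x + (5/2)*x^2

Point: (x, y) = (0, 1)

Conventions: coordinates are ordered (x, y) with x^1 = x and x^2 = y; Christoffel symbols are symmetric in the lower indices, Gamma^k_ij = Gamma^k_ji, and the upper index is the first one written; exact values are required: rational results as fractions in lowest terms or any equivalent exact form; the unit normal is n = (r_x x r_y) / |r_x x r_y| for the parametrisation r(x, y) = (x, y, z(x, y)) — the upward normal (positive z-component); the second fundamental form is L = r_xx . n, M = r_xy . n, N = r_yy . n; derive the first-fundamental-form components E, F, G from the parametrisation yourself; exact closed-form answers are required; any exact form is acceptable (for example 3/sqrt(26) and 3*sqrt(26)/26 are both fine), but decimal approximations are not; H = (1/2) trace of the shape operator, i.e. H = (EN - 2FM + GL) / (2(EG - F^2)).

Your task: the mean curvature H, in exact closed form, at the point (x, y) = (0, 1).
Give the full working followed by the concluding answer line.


z_x = 1/2, z_y = 0, z_xx = 5, z_xy = 0, z_yy = 0
E = 5/4, F = 0, G = 1; answer radicand W^2 = 5/4
unnormalised second-form numerators: l = 5, m = 0, n = 0; L = l/sqrt(5/4), and similarly M = m/sqrt(W^2), N = n/sqrt(W^2)
H = (E*n - 2*F*m + G*l) / (2*(EG - F^2)*sqrt(W^2)); E*n - 2*F*m + G*l = 5, EG - F^2 = 5/4, so H = (2)/sqrt(5/4)

Answer: H = 4*sqrt(5)/5
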